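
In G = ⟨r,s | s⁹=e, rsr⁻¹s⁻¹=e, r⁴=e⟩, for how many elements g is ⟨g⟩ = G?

G is cyclic of order 36. An element generates G iff its order is 36, and a cyclic group of order 36 has exactly φ(36) = 12 such elements.

Answer: 12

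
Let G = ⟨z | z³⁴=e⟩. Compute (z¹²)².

Compute successive powers of (z¹²), reducing at each step:
  (z¹²)²: (z¹²) · z¹² = z²⁴

Answer: z²⁴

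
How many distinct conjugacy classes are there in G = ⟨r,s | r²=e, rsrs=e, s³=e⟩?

The conjugacy classes (representative and size) are:
  [e] (size 1), [rs²] (size 3), [s²] (size 2).
Class equation: 1 + 3 + 2 = 6 = |G|. So G has 3 conjugacy classes.

Answer: 3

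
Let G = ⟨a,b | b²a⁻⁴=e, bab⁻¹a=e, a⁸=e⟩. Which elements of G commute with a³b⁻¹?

⟨a³b⁻¹⟩ ⊆ C_G(a³b⁻¹) since powers of a³b⁻¹ commute with a³b⁻¹; so |C_G(a³b⁻¹)| ≥ |⟨a³b⁻¹⟩| = 4.
By orbit–stabilizer, |C_G(a³b⁻¹)| = |G| / |conj. class of a³b⁻¹| = 16 / 4 = 4.
The 4 elements commuting with a³b⁻¹ are {e, a⁴, a³b⁻¹, a³b}.

Answer: {e, a⁴, a³b⁻¹, a³b}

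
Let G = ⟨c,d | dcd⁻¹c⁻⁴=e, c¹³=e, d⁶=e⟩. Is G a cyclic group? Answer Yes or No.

Every cyclic group is abelian. But c·d = cd while d·c = c⁴d, so c·d ≠ d·c and G is not abelian. Hence G is not cyclic.

Answer: No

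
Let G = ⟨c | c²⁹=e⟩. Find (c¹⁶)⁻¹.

The order of (c¹⁶) is 29 (smallest k with (c¹⁶)ᵏ = e), so (c¹⁶)⁻¹ = (c¹⁶)²⁸ = c¹³.
Check: (c¹⁶) · (c¹³) → (c¹⁶) · c¹³ = e, giving e as required.

Answer: c¹³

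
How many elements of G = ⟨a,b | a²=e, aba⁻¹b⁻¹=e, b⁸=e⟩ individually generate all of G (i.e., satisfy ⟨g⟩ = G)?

⟨g⟩ = G would require ord(g) = |G| = 16, but the maximum element order in G is 8 < 16. So G is not cyclic and no single element generates it: the count is 0.

Answer: 0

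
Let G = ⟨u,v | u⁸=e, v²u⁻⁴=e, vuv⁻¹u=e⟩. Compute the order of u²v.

Compute successive powers until reaching e:
  (u²v)¹ = u²v, (u²v)² = u⁴, (u²v)³ = u²v⁻¹, (u²v)⁴ = e.
The smallest positive k with (u²v)ᵏ = e is 4.

Answer: 4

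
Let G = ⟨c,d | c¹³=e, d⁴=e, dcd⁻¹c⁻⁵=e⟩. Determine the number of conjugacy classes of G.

The conjugacy classes (representative and size) are:
  [e] (size 1), [c] (size 4), [c²] (size 4), [c⁹] (size 4), [c¹²d] (size 13), [c⁴d²] (size 13), [c¹²d³] (size 13).
Class equation: 1 + 4 + 4 + 4 + 13 + 13 + 13 = 52 = |G|. So G has 7 conjugacy classes.

Answer: 7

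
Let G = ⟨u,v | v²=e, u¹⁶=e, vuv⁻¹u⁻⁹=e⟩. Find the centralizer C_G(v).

⟨v⟩ ⊆ C_G(v) since powers of v commute with v; so |C_G(v)| ≥ |⟨v⟩| = 2.
By orbit–stabilizer, |C_G(v)| = |G| / |conj. class of v| = 32 / 2 = 16.
The 16 elements commuting with v are {e, u², u⁴, u⁶, u⁸, u¹⁰, u¹², u¹⁴, v, u¹⁰v, u²v, u¹²v, u⁴v, u¹⁴v, u⁶v, u⁸v}.

Answer: {e, u², u⁴, u⁶, u⁸, u¹⁰, u¹², u¹⁴, v, u¹⁰v, u²v, u¹²v, u⁴v, u¹⁴v, u⁶v, u⁸v}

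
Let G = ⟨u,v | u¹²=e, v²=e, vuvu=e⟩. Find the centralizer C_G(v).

⟨v⟩ ⊆ C_G(v) since powers of v commute with v; so |C_G(v)| ≥ |⟨v⟩| = 2.
By orbit–stabilizer, |C_G(v)| = |G| / |conj. class of v| = 24 / 6 = 4.
The 4 elements commuting with v are {e, u⁶, v, u⁶v}.

Answer: {e, u⁶, v, u⁶v}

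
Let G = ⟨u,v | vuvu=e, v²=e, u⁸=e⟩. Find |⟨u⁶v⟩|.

|⟨u⁶v⟩| equals the order of u⁶v. Compute successive powers until reaching e:
  (u⁶v)¹ = u⁶v, (u⁶v)² = e.
The smallest positive k with (u⁶v)ᵏ = e is 2, so |⟨u⁶v⟩| = 2.

Answer: 2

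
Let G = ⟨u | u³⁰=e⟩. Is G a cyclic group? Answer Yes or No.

|G| = 30. The element u has order 30 (its powers give 30 distinct elements), so ⟨u⟩ = G and G is cyclic.

Answer: Yes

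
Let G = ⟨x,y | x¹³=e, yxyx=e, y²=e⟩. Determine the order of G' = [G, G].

G' = [G, G] is generated by all commutators. The generator-pair commutators are: [x, y] = x².
The subgroup they normally generate is {e, x, x², x³, x⁴, x⁵, x⁶, x⁷, x⁸, x⁹, x¹⁰, x¹¹, x¹²}, of order 13.
Check: |G/G'| = 26/13 = 2 is the order of the abelianisation.

Answer: 13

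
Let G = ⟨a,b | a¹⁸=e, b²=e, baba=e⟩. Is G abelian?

a·b = ab but b·a = a¹⁷b, so a·b ≠ b·a and G is not abelian.

Answer: No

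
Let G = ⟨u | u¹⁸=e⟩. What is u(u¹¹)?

Compute u · (u¹¹) by multiplying left to right and reducing via the relations at each step:
  u · u¹¹ = u¹²

Answer: u¹²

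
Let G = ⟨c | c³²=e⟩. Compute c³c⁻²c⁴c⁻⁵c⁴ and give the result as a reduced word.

Multiply left to right, reducing at each step:
  (c³) · c⁻² = c
  c · c⁴ = c⁵
  (c⁵) · c⁻⁵ = e
  e · c⁴ = c⁴

Answer: c⁴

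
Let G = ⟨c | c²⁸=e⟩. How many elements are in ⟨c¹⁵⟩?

|⟨c¹⁵⟩| equals the order of c¹⁵. Compute successive powers until reaching e:
  (c¹⁵)¹ = c¹⁵, (c¹⁵)² = c², (c¹⁵)³ = c¹⁷, (c¹⁵)⁴ = c⁴, (c¹⁵)⁵ = c¹⁹, (c¹⁵)⁶ = c⁶, (c¹⁵)⁷ = c²¹, (c¹⁵)⁸ = c⁸, (c¹⁵)⁹ = c²³, (c¹⁵)¹⁰ = c¹⁰, (c¹⁵)¹¹ = c²⁵, (c¹⁵)¹² = c¹², (c¹⁵)¹³ = c²⁷, (c¹⁵)¹⁴ = c¹⁴, (c¹⁵)¹⁵ = c, (c¹⁵)¹⁶ = c¹⁶, (c¹⁵)¹⁷ = c³, (c¹⁵)¹⁸ = c¹⁸, (c¹⁵)¹⁹ = c⁵, (c¹⁵)²⁰ = c²⁰, (c¹⁵)²¹ = c⁷, (c¹⁵)²² = c²², (c¹⁵)²³ = c⁹, (c¹⁵)²⁴ = c²⁴, (c¹⁵)²⁵ = c¹¹, (c¹⁵)²⁶ = c²⁶, (c¹⁵)²⁷ = c¹³, (c¹⁵)²⁸ = e.
The smallest positive k with (c¹⁵)ᵏ = e is 28, so |⟨c¹⁵⟩| = 28.

Answer: 28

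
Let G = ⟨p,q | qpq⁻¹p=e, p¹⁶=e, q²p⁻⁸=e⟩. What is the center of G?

An element z ∈ Z(G) iff z commutes with every generator.
For example p⁸ is central: (p⁸)·p = p⁹ = p·(p⁸); (p⁸)·q = q⁻¹ = q·(p⁸).
Whereas p ∉ Z(G) since p·q = pq ≠ p⁷q⁻¹ = q·p.
Checking each of the 32 elements this way gives Z(G) = {e, p⁸}, of order 2.

Answer: {e, p⁸}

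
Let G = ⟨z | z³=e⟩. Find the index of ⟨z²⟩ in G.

First find ord(z²) by computing successive powers:
  (z²)¹ = z², (z²)² = z, (z²)³ = e.
So |⟨z²⟩| = ord(z²) = 3. With |G| = 3, by Lagrange [G : ⟨z²⟩] = 3/3 = 1.

Answer: 1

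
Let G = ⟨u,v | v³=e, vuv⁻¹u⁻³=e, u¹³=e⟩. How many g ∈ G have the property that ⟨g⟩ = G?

⟨g⟩ = G would require ord(g) = |G| = 39, but the maximum element order in G is 13 < 39. So G is not cyclic and no single element generates it: the count is 0.

Answer: 0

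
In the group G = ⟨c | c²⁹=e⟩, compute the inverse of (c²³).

The order of (c²³) is 29 (smallest k with (c²³)ᵏ = e), so (c²³)⁻¹ = (c²³)²⁸ = c⁶.
Check: (c²³) · (c⁶) → (c²³) · c⁶ = e, giving e as required.

Answer: c⁶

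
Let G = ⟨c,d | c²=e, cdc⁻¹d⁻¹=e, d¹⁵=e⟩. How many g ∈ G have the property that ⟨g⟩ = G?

G is cyclic of order 30. An element generates G iff its order is 30, and a cyclic group of order 30 has exactly φ(30) = 8 such elements.

Answer: 8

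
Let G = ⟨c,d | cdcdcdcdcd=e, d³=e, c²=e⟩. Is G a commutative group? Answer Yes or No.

c·d = cd but d·c = dc, so c·d ≠ d·c and G is not abelian.

Answer: No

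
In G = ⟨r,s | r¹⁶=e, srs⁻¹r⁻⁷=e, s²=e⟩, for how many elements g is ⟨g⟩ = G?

⟨g⟩ = G would require ord(g) = |G| = 32, but the maximum element order in G is 16 < 32. So G is not cyclic and no single element generates it: the count is 0.

Answer: 0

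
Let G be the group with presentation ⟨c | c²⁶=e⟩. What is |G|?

G is generated by a single element, so G is cyclic. The relator gives c²⁶ = e and no smaller power is forced to be e, so the 26 powers {c, e, c², c³, c⁴, c⁵, c⁶, c⁷, c⁸, c⁹, c²², c²³, c²¹, c²⁰, c²⁴, c²⁵, c¹², c¹³, c¹¹, c¹⁰, c¹⁴, c¹⁵, c¹⁶, c¹⁷, c¹⁸, c¹⁹} are distinct. Hence |G| = 26.

Answer: 26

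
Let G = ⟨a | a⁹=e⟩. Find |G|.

G is generated by a single element, so G is cyclic. The relator gives a⁹ = e and no smaller power is forced to be e, so the 9 powers {a, e, a², a³, a⁴, a⁵, a⁶, a⁷, a⁸} are distinct. Hence |G| = 9.

Answer: 9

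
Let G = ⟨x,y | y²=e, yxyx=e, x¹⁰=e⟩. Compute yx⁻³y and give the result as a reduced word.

Multiply left to right, reducing at each step:
  y · x⁻³ = x³y
  (x³y) · y = x³

Answer: x³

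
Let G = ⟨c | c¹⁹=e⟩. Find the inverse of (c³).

The order of (c³) is 19 (smallest k with (c³)ᵏ = e), so (c³)⁻¹ = (c³)¹⁸ = c¹⁶.
Check: (c³) · (c¹⁶) → (c³) · c¹⁶ = e, giving e as required.

Answer: c¹⁶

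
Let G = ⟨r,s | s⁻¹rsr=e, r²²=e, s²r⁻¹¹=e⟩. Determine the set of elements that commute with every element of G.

An element z ∈ Z(G) iff z commutes with every generator.
For example r¹¹ is central: (r¹¹)·r = r¹² = r·(r¹¹); (r¹¹)·s = s⁻¹ = s·(r¹¹).
Whereas r ∉ Z(G) since r·s = rs ≠ r¹⁰s⁻¹ = s·r.
Checking each of the 44 elements this way gives Z(G) = {e, r¹¹}, of order 2.

Answer: {e, r¹¹}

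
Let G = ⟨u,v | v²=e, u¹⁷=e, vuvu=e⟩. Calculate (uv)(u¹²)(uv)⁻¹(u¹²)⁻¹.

[(uv), (u¹²)] = (uv)·(u¹²)·(uv)⁻¹·(u¹²)⁻¹.
  (uv) · (u¹²) = u⁶v
  (u⁶v) · (uv) = u⁵
  (u⁵) · (u⁵) = u¹⁰

Answer: u¹⁰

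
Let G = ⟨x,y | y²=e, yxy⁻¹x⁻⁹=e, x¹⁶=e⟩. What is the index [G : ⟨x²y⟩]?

First find ord(x²y) by computing successive powers:
  (x²y)¹ = x²y, (x²y)² = x⁴, (x²y)³ = x⁶y, (x²y)⁴ = x⁸, (x²y)⁵ = x¹⁰y, (x²y)⁶ = x¹², (x²y)⁷ = x¹⁴y, (x²y)⁸ = e.
So |⟨x²y⟩| = ord(x²y) = 8. With |G| = 32, by Lagrange [G : ⟨x²y⟩] = 32/8 = 4.

Answer: 4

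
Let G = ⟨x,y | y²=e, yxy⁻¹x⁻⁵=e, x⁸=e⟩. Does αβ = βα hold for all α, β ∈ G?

x·y = xy but y·x = x⁵y, so x·y ≠ y·x and G is not abelian.

Answer: No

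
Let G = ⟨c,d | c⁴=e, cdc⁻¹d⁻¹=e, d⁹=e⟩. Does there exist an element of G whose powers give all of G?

|G| = 36. The element cd has order 36 (its powers give 36 distinct elements), so ⟨cd⟩ = G and G is cyclic.

Answer: Yes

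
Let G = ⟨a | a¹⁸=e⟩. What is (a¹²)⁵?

Compute successive powers of (a¹²), reducing at each step:
  (a¹²)²: (a¹²) · a¹² = a⁶
  (a¹²)³: (a⁶) · a¹² = e
  (a¹²)⁴: e · a¹² = a¹²
  (a¹²)⁵: (a¹²) · a¹² = a⁶

Answer: a⁶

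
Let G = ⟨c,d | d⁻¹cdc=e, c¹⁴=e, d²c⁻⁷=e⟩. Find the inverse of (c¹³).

The order of (c¹³) is 14 (smallest k with (c¹³)ᵏ = e), so (c¹³)⁻¹ = (c¹³)¹³ = c.
Check: (c¹³) · c → (c¹³) · c = e, giving e as required.

Answer: c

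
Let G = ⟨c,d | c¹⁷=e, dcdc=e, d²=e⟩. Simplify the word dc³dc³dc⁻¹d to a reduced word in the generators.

Multiply left to right, reducing at each step:
  d · c³ = c¹⁴d
  (c¹⁴d) · d = c¹⁴
  (c¹⁴) · c³ = e
  e · d = d
  d · c⁻¹ = cd
  (cd) · d = c

Answer: c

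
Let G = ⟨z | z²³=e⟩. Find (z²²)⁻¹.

The order of (z²²) is 23 (smallest k with (z²²)ᵏ = e), so (z²²)⁻¹ = (z²²)²² = z.
Check: (z²²) · z → (z²²) · z = e, giving e as required.

Answer: z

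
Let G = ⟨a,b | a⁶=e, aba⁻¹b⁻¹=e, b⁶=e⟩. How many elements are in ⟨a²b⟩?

|⟨a²b⟩| equals the order of a²b. Compute successive powers until reaching e:
  (a²b)¹ = a²b, (a²b)² = a⁴b², (a²b)³ = b³, (a²b)⁴ = a²b⁴, (a²b)⁵ = a⁴b⁵, (a²b)⁶ = e.
The smallest positive k with (a²b)ᵏ = e is 6, so |⟨a²b⟩| = 6.

Answer: 6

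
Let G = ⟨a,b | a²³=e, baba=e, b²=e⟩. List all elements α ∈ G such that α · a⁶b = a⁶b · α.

⟨a⁶b⟩ ⊆ C_G(a⁶b) since powers of a⁶b commute with a⁶b; so |C_G(a⁶b)| ≥ |⟨a⁶b⟩| = 2.
By orbit–stabilizer, |C_G(a⁶b)| = |G| / |conj. class of a⁶b| = 46 / 23 = 2.
The 2 elements commuting with a⁶b are {e, a⁶b}.

Answer: {e, a⁶b}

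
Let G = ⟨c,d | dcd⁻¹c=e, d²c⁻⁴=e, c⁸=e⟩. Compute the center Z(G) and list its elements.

An element z ∈ Z(G) iff z commutes with every generator.
For example c⁴ is central: (c⁴)·c = c⁵ = c·(c⁴); (c⁴)·d = d⁻¹ = d·(c⁴).
Whereas c ∉ Z(G) since c·d = cd ≠ c³d⁻¹ = d·c.
Checking each of the 16 elements this way gives Z(G) = {e, c⁴}, of order 2.

Answer: {e, c⁴}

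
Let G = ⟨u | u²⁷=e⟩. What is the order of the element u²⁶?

Compute successive powers until reaching e:
  (u²⁶)¹ = u²⁶, (u²⁶)² = u²⁵, (u²⁶)³ = u²⁴, (u²⁶)⁴ = u²³, (u²⁶)⁵ = u²², (u²⁶)⁶ = u²¹, (u²⁶)⁷ = u²⁰, (u²⁶)⁸ = u¹⁹, (u²⁶)⁹ = u¹⁸, (u²⁶)¹⁰ = u¹⁷, (u²⁶)¹¹ = u¹⁶, (u²⁶)¹² = u¹⁵, (u²⁶)¹³ = u¹⁴, (u²⁶)¹⁴ = u¹³, (u²⁶)¹⁵ = u¹², (u²⁶)¹⁶ = u¹¹, (u²⁶)¹⁷ = u¹⁰, (u²⁶)¹⁸ = u⁹, (u²⁶)¹⁹ = u⁸, (u²⁶)²⁰ = u⁷, (u²⁶)²¹ = u⁶, (u²⁶)²² = u⁵, (u²⁶)²³ = u⁴, (u²⁶)²⁴ = u³, (u²⁶)²⁵ = u², (u²⁶)²⁶ = u, (u²⁶)²⁷ = e.
The smallest positive k with (u²⁶)ᵏ = e is 27.

Answer: 27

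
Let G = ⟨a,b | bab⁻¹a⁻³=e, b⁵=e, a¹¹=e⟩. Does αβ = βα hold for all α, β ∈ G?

a·b = ab but b·a = a³b, so a·b ≠ b·a and G is not abelian.

Answer: No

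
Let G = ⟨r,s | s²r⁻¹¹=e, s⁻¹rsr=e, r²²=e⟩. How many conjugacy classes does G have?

The conjugacy classes (representative and size) are:
  [e] (size 1), [r²¹] (size 2), [r²] (size 2), [r³] (size 2), [r¹⁸] (size 2), [r¹⁷] (size 2), [r⁶] (size 2), [r⁷] (size 2), [r⁸] (size 2), [r¹³] (size 2), [r¹²] (size 2), [r¹¹] (size 1), [r¹⁰s] (size 11), [r⁷s] (size 11).
Class equation: 1 + 2 + 2 + 2 + 2 + 2 + 2 + 2 + 2 + 2 + 2 + 1 + 11 + 11 = 44 = |G|. So G has 14 conjugacy classes.

Answer: 14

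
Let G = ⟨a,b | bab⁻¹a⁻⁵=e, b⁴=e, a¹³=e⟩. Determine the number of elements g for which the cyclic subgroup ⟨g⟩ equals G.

⟨g⟩ = G would require ord(g) = |G| = 52, but the maximum element order in G is 13 < 52. So G is not cyclic and no single element generates it: the count is 0.

Answer: 0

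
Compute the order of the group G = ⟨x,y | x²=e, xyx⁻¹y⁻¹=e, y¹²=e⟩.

Enumerate words in the generators, reducing via the relations: the distinct elements are
  {e, x, y, xy, y², y³, y⁴, y⁵, y⁶, y⁷, y⁸, y⁹, xy², xy³, xy⁴, xy⁵, xy⁶, xy⁷, xy⁸, xy⁹, y¹¹, y¹⁰, xy¹¹, xy¹⁰}.
No further products give new elements, so |G| = 24.

Answer: 24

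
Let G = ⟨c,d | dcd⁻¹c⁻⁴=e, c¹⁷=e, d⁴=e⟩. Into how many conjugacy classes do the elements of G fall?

The conjugacy classes (representative and size) are:
  [e] (size 1), [c⁴] (size 4), [c²] (size 4), [c⁵] (size 4), [c¹¹] (size 4), [c⁷d] (size 17), [c³d²] (size 17), [c⁹d³] (size 17).
Class equation: 1 + 4 + 4 + 4 + 4 + 17 + 17 + 17 = 68 = |G|. So G has 8 conjugacy classes.

Answer: 8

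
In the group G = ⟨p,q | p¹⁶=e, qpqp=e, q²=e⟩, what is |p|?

Compute successive powers until reaching e:
  p¹ = p, p² = p², p³ = p³, p⁴ = p⁴, p⁵ = p⁵, p⁶ = p⁶, p⁷ = p⁷, p⁸ = p⁸, p⁹ = p⁹, p¹⁰ = p¹⁰, p¹¹ = p¹¹, p¹² = p¹², p¹³ = p¹³, p¹⁴ = p¹⁴, p¹⁵ = p¹⁵, p¹⁶ = e.
The smallest positive k with pᵏ = e is 16.

Answer: 16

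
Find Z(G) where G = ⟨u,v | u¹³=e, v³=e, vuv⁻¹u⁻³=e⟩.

An element z ∈ Z(G) iff z commutes with every generator.
For example e is central: e·u = u = u·e; e·v = v = v·e.
Whereas u ∉ Z(G) since u·v = uv ≠ u³v = v·u.
Checking each of the 39 elements this way gives Z(G) = {e}, of order 1.

Answer: {e}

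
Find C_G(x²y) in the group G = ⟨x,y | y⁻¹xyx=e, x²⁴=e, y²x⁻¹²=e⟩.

⟨x²y⟩ ⊆ C_G(x²y) since powers of x²y commute with x²y; so |C_G(x²y)| ≥ |⟨x²y⟩| = 4.
By orbit–stabilizer, |C_G(x²y)| = |G| / |conj. class of x²y| = 48 / 12 = 4.
The 4 elements commuting with x²y are {e, x¹², x²y, x²y⁻¹}.

Answer: {e, x¹², x²y, x²y⁻¹}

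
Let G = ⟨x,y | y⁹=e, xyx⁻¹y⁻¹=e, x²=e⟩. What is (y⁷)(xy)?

Compute (y⁷) · (xy) by multiplying left to right and reducing via the relations at each step:
  (y⁷) · x = xy⁷
  (xy⁷) · y = xy⁸

Answer: xy⁸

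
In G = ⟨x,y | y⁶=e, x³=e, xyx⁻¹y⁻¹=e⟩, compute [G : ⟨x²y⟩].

First find ord(x²y) by computing successive powers:
  (x²y)¹ = x²y, (x²y)² = xy², (x²y)³ = y³, (x²y)⁴ = x²y⁴, (x²y)⁵ = xy⁵, (x²y)⁶ = e.
So |⟨x²y⟩| = ord(x²y) = 6. With |G| = 18, by Lagrange [G : ⟨x²y⟩] = 18/6 = 3.

Answer: 3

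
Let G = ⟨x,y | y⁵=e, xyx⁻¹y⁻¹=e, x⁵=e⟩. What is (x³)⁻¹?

The order of (x³) is 5 (smallest k with (x³)ᵏ = e), so (x³)⁻¹ = (x³)⁴ = x².
Check: (x³) · (x²) → (x³) · x² = e, giving e as required.

Answer: x²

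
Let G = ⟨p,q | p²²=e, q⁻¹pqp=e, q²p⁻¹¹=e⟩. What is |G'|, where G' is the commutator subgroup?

G' = [G, G] is generated by all commutators. The generator-pair commutators are: [p, q] = p².
The subgroup they normally generate is {e, p², p⁴, p⁶, p⁸, p¹⁰, p¹², p¹⁴, p¹⁶, p¹⁸, p²⁰}, of order 11.
Check: |G/G'| = 44/11 = 4 is the order of the abelianisation.

Answer: 11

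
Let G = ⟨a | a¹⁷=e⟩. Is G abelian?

G has a single generator, so G is cyclic and hence abelian.

Answer: Yes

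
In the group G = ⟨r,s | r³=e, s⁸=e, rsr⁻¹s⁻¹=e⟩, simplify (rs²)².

Compute successive powers of (rs²), reducing at each step:
  (rs²)²: (rs²) · r = r²s²;   (r²s²) · s² = r²s⁴

Answer: r²s⁴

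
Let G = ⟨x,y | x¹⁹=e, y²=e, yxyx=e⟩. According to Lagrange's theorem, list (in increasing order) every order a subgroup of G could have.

|G| = 38 = 2 · 19. By Lagrange's theorem the order of any subgroup divides 38; the divisors of 38 are 1, 2, 19, 38.

Answer: 1, 2, 19, 38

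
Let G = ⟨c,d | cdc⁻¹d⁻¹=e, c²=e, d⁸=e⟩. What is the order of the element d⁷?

Compute successive powers until reaching e:
  (d⁷)¹ = d⁷, (d⁷)² = d⁶, (d⁷)³ = d⁵, (d⁷)⁴ = d⁴, (d⁷)⁵ = d³, (d⁷)⁶ = d², (d⁷)⁷ = d, (d⁷)⁸ = e.
The smallest positive k with (d⁷)ᵏ = e is 8.

Answer: 8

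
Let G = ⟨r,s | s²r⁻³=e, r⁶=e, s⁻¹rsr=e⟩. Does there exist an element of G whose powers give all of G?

Every cyclic group is abelian. But r·s = rs while s·r = r²s⁻¹, so r·s ≠ s·r and G is not abelian. Hence G is not cyclic.

Answer: No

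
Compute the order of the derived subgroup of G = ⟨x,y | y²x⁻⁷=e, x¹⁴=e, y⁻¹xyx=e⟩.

G' = [G, G] is generated by all commutators. The generator-pair commutators are: [x, y] = x².
The subgroup they normally generate is {e, x², x⁴, x⁶, x⁸, x¹⁰, x¹²}, of order 7.
Check: |G/G'| = 28/7 = 4 is the order of the abelianisation.

Answer: 7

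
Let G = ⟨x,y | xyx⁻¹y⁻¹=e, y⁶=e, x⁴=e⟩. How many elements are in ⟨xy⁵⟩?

|⟨xy⁵⟩| equals the order of xy⁵. Compute successive powers until reaching e:
  (xy⁵)¹ = xy⁵, (xy⁵)² = x²y⁴, (xy⁵)³ = x³y³, (xy⁵)⁴ = y², (xy⁵)⁵ = xy, (xy⁵)⁶ = x², (xy⁵)⁷ = x³y⁵, (xy⁵)⁸ = y⁴, (xy⁵)⁹ = xy³, (xy⁵)¹⁰ = x²y², (xy⁵)¹¹ = x³y, (xy⁵)¹² = e.
The smallest positive k with (xy⁵)ᵏ = e is 12, so |⟨xy⁵⟩| = 12.

Answer: 12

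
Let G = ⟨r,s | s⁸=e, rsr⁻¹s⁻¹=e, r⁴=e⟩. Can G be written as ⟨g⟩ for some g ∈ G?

|G| = 32, but the maximum element order in G is 8 < 32. No single element generates all of G, so G is not cyclic.

Answer: No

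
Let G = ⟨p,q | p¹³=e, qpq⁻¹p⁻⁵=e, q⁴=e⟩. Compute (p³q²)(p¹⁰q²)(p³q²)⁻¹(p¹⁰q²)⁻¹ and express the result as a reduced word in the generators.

[(p³q²), (p¹⁰q²)] = (p³q²)·(p¹⁰q²)·(p³q²)⁻¹·(p¹⁰q²)⁻¹.
  (p³q²) · (p¹⁰q²) = p⁶
  (p⁶) · (p³q²) = p⁹q²
  (p⁹q²) · (p¹⁰q²) = p¹²

Answer: p¹²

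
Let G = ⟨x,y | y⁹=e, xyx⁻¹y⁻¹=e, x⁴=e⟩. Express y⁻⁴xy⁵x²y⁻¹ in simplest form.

Multiply left to right, reducing at each step:
  (y⁵) · x = xy⁵
  (xy⁵) · y⁵ = xy
  (xy) · x² = x³y
  (x³y) · y⁻¹ = x³

Answer: x³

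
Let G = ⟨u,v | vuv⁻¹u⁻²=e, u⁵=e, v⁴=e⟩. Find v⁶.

Compute successive powers of v, reducing at each step:
  v²: v · v = v²
  v³: (v²) · v = v³
  v⁴: (v³) · v = e
  v⁵: e · v = v
  v⁶: v · v = v²

Answer: v²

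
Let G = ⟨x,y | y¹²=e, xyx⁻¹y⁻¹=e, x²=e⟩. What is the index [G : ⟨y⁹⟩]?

First find ord(y⁹) by computing successive powers:
  (y⁹)¹ = y⁹, (y⁹)² = y⁶, (y⁹)³ = y³, (y⁹)⁴ = e.
So |⟨y⁹⟩| = ord(y⁹) = 4. With |G| = 24, by Lagrange [G : ⟨y⁹⟩] = 24/4 = 6.

Answer: 6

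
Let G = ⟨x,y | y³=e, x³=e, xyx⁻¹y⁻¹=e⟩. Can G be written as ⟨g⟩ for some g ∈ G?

|G| = 9, but the maximum element order in G is 3 < 9. No single element generates all of G, so G is not cyclic.

Answer: No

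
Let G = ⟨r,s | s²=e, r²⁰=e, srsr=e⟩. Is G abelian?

r·s = rs but s·r = r¹⁹s, so r·s ≠ s·r and G is not abelian.

Answer: No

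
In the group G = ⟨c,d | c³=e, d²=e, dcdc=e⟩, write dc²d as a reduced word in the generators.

Multiply left to right, reducing at each step:
  d · c² = cd
  (cd) · d = c

Answer: c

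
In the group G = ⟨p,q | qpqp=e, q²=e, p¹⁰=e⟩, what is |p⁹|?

Compute successive powers until reaching e:
  (p⁹)¹ = p⁹, (p⁹)² = p⁸, (p⁹)³ = p⁷, (p⁹)⁴ = p⁶, (p⁹)⁵ = p⁵, (p⁹)⁶ = p⁴, (p⁹)⁷ = p³, (p⁹)⁸ = p², (p⁹)⁹ = p, (p⁹)¹⁰ = e.
The smallest positive k with (p⁹)ᵏ = e is 10.

Answer: 10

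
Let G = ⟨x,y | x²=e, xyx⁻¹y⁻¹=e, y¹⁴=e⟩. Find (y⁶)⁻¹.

The order of (y⁶) is 7 (smallest k with (y⁶)ᵏ = e), so (y⁶)⁻¹ = (y⁶)⁶ = y⁸.
Check: (y⁶) · (y⁸) → (y⁶) · y⁸ = e, giving e as required.

Answer: y⁸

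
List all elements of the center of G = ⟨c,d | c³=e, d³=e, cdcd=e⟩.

An element z ∈ Z(G) iff z commutes with every generator.
For example e is central: e·c = c = c·e; e·d = d = d·e.
Whereas c ∉ Z(G) since c·d = cd ≠ c²d² = d·c.
Checking each of the 12 elements this way gives Z(G) = {e}, of order 1.

Answer: {e}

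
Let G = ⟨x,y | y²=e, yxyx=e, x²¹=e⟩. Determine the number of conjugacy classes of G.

The conjugacy classes (representative and size) are:
  [e] (size 1), [x²⁰] (size 2), [x²] (size 2), [x³] (size 2), [x¹⁷] (size 2), [x⁵] (size 2), [x⁶] (size 2), [x⁷] (size 2), [x⁸] (size 2), [x⁹] (size 2), [x¹⁰] (size 2), [y] (size 21).
Class equation: 1 + 2 + 2 + 2 + 2 + 2 + 2 + 2 + 2 + 2 + 2 + 21 = 42 = |G|. So G has 12 conjugacy classes.

Answer: 12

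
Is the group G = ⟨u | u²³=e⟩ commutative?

G has a single generator, so G is cyclic and hence abelian.

Answer: Yes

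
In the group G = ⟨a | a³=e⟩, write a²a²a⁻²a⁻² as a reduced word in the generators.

Multiply left to right, reducing at each step:
  (a²) · a² = a
  a · a⁻² = a²
  (a²) · a⁻² = e

Answer: e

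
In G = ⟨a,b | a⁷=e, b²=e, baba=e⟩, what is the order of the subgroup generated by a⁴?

|⟨a⁴⟩| equals the order of a⁴. Compute successive powers until reaching e:
  (a⁴)¹ = a⁴, (a⁴)² = a, (a⁴)³ = a⁵, (a⁴)⁴ = a², (a⁴)⁵ = a⁶, (a⁴)⁶ = a³, (a⁴)⁷ = e.
The smallest positive k with (a⁴)ᵏ = e is 7, so |⟨a⁴⟩| = 7.

Answer: 7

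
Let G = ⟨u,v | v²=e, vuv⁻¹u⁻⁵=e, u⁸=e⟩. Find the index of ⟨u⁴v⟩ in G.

First find ord(u⁴v) by computing successive powers:
  (u⁴v)¹ = u⁴v, (u⁴v)² = e.
So |⟨u⁴v⟩| = ord(u⁴v) = 2. With |G| = 16, by Lagrange [G : ⟨u⁴v⟩] = 16/2 = 8.

Answer: 8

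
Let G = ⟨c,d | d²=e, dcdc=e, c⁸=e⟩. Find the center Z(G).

An element z ∈ Z(G) iff z commutes with every generator.
For example c⁴ is central: (c⁴)·c = c⁵ = c·(c⁴); (c⁴)·d = c⁴d = d·(c⁴).
Whereas c ∉ Z(G) since c·d = cd ≠ c⁷d = d·c.
Checking each of the 16 elements this way gives Z(G) = {e, c⁴}, of order 2.

Answer: {e, c⁴}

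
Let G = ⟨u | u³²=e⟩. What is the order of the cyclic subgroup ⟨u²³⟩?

|⟨u²³⟩| equals the order of u²³. Compute successive powers until reaching e:
  (u²³)¹ = u²³, (u²³)² = u¹⁴, (u²³)³ = u⁵, (u²³)⁴ = u²⁸, (u²³)⁵ = u¹⁹, (u²³)⁶ = u¹⁰, (u²³)⁷ = u, (u²³)⁸ = u²⁴, (u²³)⁹ = u¹⁵, (u²³)¹⁰ = u⁶, (u²³)¹¹ = u²⁹, (u²³)¹² = u²⁰, (u²³)¹³ = u¹¹, (u²³)¹⁴ = u², (u²³)¹⁵ = u²⁵, (u²³)¹⁶ = u¹⁶, (u²³)¹⁷ = u⁷, (u²³)¹⁸ = u³⁰, (u²³)¹⁹ = u²¹, (u²³)²⁰ = u¹², (u²³)²¹ = u³, (u²³)²² = u²⁶, (u²³)²³ = u¹⁷, (u²³)²⁴ = u⁸, (u²³)²⁵ = u³¹, (u²³)²⁶ = u²², (u²³)²⁷ = u¹³, (u²³)²⁸ = u⁴, (u²³)²⁹ = u²⁷, (u²³)³⁰ = u¹⁸, (u²³)³¹ = u⁹, (u²³)³² = e.
The smallest positive k with (u²³)ᵏ = e is 32, so |⟨u²³⟩| = 32.

Answer: 32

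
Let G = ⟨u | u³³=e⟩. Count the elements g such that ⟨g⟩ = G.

G is cyclic of order 33. An element generates G iff its order is 33, and a cyclic group of order 33 has exactly φ(33) = 20 such elements.

Answer: 20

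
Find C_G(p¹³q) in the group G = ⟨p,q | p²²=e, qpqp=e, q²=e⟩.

⟨p¹³q⟩ ⊆ C_G(p¹³q) since powers of p¹³q commute with p¹³q; so |C_G(p¹³q)| ≥ |⟨p¹³q⟩| = 2.
By orbit–stabilizer, |C_G(p¹³q)| = |G| / |conj. class of p¹³q| = 44 / 11 = 4.
The 4 elements commuting with p¹³q are {e, p¹¹, p²q, p¹³q}.

Answer: {e, p¹¹, p²q, p¹³q}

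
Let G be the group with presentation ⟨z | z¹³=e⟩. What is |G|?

G is generated by a single element, so G is cyclic. The relator gives z¹³ = e and no smaller power is forced to be e, so the 13 powers {e, z, z², z³, z⁴, z⁵, z⁶, z⁷, z⁸, z⁹, z¹², z¹¹, z¹⁰} are distinct. Hence |G| = 13.

Answer: 13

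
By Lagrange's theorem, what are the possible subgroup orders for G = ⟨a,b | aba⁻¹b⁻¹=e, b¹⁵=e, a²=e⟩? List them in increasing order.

|G| = 30 = 2 · 3 · 5. By Lagrange's theorem the order of any subgroup divides 30; the divisors of 30 are 1, 2, 3, 5, 6, 10, 15, 30.

Answer: 1, 2, 3, 5, 6, 10, 15, 30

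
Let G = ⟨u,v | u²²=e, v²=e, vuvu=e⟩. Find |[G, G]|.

G' = [G, G] is generated by all commutators. The generator-pair commutators are: [u, v] = u².
The subgroup they normally generate is {e, u², u⁴, u⁶, u⁸, u¹⁰, u¹², u¹⁴, u¹⁶, u¹⁸, u²⁰}, of order 11.
Check: |G/G'| = 44/11 = 4 is the order of the abelianisation.

Answer: 11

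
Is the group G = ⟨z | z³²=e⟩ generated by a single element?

|G| = 32. The element z has order 32 (its powers give 32 distinct elements), so ⟨z⟩ = G and G is cyclic.

Answer: Yes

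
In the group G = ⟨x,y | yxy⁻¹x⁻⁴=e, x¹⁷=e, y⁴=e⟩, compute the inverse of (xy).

The order of (xy) is 4 (smallest k with (xy)ᵏ = e), so (xy)⁻¹ = (xy)³ = x⁴y³.
Check: (xy) · (x⁴y³) → (xy) · x⁴ = y;   y · y³ = e, giving e as required.

Answer: x⁴y³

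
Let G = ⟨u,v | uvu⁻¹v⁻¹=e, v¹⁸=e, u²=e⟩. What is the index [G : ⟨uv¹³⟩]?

First find ord(uv¹³) by computing successive powers:
  (uv¹³)¹ = uv¹³, (uv¹³)² = v⁸, (uv¹³)³ = uv³, (uv¹³)⁴ = v¹⁶, (uv¹³)⁵ = uv¹¹, (uv¹³)⁶ = v⁶, (uv¹³)⁷ = uv, (uv¹³)⁸ = v¹⁴, (uv¹³)⁹ = uv⁹, (uv¹³)¹⁰ = v⁴, (uv¹³)¹¹ = uv¹⁷, (uv¹³)¹² = v¹², (uv¹³)¹³ = uv⁷, (uv¹³)¹⁴ = v², (uv¹³)¹⁵ = uv¹⁵, (uv¹³)¹⁶ = v¹⁰, (uv¹³)¹⁷ = uv⁵, (uv¹³)¹⁸ = e.
So |⟨uv¹³⟩| = ord(uv¹³) = 18. With |G| = 36, by Lagrange [G : ⟨uv¹³⟩] = 36/18 = 2.

Answer: 2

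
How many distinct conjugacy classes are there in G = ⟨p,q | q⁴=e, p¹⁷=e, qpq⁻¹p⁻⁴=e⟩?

The conjugacy classes (representative and size) are:
  [e] (size 1), [p⁴] (size 4), [p²] (size 4), [p⁵] (size 4), [p¹¹] (size 4), [p⁷q] (size 17), [p³q²] (size 17), [p⁹q³] (size 17).
Class equation: 1 + 4 + 4 + 4 + 4 + 17 + 17 + 17 = 68 = |G|. So G has 8 conjugacy classes.

Answer: 8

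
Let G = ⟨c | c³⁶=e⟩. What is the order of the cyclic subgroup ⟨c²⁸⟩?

|⟨c²⁸⟩| equals the order of c²⁸. Compute successive powers until reaching e:
  (c²⁸)¹ = c²⁸, (c²⁸)² = c²⁰, (c²⁸)³ = c¹², (c²⁸)⁴ = c⁴, (c²⁸)⁵ = c³², (c²⁸)⁶ = c²⁴, (c²⁸)⁷ = c¹⁶, (c²⁸)⁸ = c⁸, (c²⁸)⁹ = e.
The smallest positive k with (c²⁸)ᵏ = e is 9, so |⟨c²⁸⟩| = 9.

Answer: 9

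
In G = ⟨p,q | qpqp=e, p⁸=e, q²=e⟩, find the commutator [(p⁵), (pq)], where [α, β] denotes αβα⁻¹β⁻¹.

[(p⁵), (pq)] = (p⁵)·(pq)·(p⁵)⁻¹·(pq)⁻¹.
  (p⁵) · (pq) = p⁶q
  (p⁶q) · (p³) = p³q
  (p³q) · (pq) = p²

Answer: p²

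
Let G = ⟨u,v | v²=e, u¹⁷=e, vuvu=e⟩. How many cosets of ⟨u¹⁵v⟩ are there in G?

First find ord(u¹⁵v) by computing successive powers:
  (u¹⁵v)¹ = u¹⁵v, (u¹⁵v)² = e.
So |⟨u¹⁵v⟩| = ord(u¹⁵v) = 2. With |G| = 34, by Lagrange [G : ⟨u¹⁵v⟩] = 34/2 = 17.

Answer: 17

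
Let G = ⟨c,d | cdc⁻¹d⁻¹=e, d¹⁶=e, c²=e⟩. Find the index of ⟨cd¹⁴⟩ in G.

First find ord(cd¹⁴) by computing successive powers:
  (cd¹⁴)¹ = cd¹⁴, (cd¹⁴)² = d¹², (cd¹⁴)³ = cd¹⁰, (cd¹⁴)⁴ = d⁸, (cd¹⁴)⁵ = cd⁶, (cd¹⁴)⁶ = d⁴, (cd¹⁴)⁷ = cd², (cd¹⁴)⁸ = e.
So |⟨cd¹⁴⟩| = ord(cd¹⁴) = 8. With |G| = 32, by Lagrange [G : ⟨cd¹⁴⟩] = 32/8 = 4.

Answer: 4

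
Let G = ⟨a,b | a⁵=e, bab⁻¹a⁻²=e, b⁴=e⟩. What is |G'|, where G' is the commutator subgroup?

G' = [G, G] is generated by all commutators. The generator-pair commutators are: [a, b] = a⁴.
The subgroup they normally generate is {e, a, a², a³, a⁴}, of order 5.
Check: |G/G'| = 20/5 = 4 is the order of the abelianisation.

Answer: 5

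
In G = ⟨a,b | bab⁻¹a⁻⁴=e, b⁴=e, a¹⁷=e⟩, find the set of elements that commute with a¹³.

⟨a¹³⟩ ⊆ C_G(a¹³) since powers of a¹³ commute with a¹³; so |C_G(a¹³)| ≥ |⟨a¹³⟩| = 17.
By orbit–stabilizer, |C_G(a¹³)| = |G| / |conj. class of a¹³| = 68 / 4 = 17.
The 17 elements commuting with a¹³ are {e, a, a², a³, a⁴, a⁵, a⁶, a⁷, a⁸, a⁹, a¹⁰, a¹¹, a¹², a¹³, a¹⁴, a¹⁵, a¹⁶}.

Answer: {e, a, a², a³, a⁴, a⁵, a⁶, a⁷, a⁸, a⁹, a¹⁰, a¹¹, a¹², a¹³, a¹⁴, a¹⁵, a¹⁶}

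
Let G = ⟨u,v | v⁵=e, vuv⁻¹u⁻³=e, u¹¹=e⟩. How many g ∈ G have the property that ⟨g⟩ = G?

⟨g⟩ = G would require ord(g) = |G| = 55, but the maximum element order in G is 11 < 55. So G is not cyclic and no single element generates it: the count is 0.

Answer: 0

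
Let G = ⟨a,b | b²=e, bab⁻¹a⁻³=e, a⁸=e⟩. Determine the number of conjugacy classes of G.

The conjugacy classes (representative and size) are:
  [e] (size 1), [a³] (size 2), [a²] (size 2), [a⁴] (size 1), [a⁵] (size 2), [a⁴b] (size 4), [ab] (size 4).
Class equation: 1 + 2 + 2 + 1 + 2 + 4 + 4 = 16 = |G|. So G has 7 conjugacy classes.

Answer: 7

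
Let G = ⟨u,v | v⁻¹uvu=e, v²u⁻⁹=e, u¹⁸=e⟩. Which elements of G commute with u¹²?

⟨u¹²⟩ ⊆ C_G(u¹²) since powers of u¹² commute with u¹²; so |C_G(u¹²)| ≥ |⟨u¹²⟩| = 3.
By orbit–stabilizer, |C_G(u¹²)| = |G| / |conj. class of u¹²| = 36 / 2 = 18.
The 18 elements commuting with u¹² are {e, u, u², u³, u⁴, u⁵, u⁶, u⁷, u⁸, u⁹, u¹⁰, u¹¹, u¹², u¹³, u¹⁴, u¹⁵, u¹⁶, u¹⁷}.

Answer: {e, u, u², u³, u⁴, u⁵, u⁶, u⁷, u⁸, u⁹, u¹⁰, u¹¹, u¹², u¹³, u¹⁴, u¹⁵, u¹⁶, u¹⁷}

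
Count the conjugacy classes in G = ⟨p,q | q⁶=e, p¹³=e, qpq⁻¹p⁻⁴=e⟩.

The conjugacy classes (representative and size) are:
  [e] (size 1), [p⁴] (size 6), [p¹¹] (size 6), [p⁷q] (size 13), [p⁸q²] (size 13), [p¹²q³] (size 13), [p⁵q⁴] (size 13), [p¹¹q⁵] (size 13).
Class equation: 1 + 6 + 6 + 13 + 13 + 13 + 13 + 13 = 78 = |G|. So G has 8 conjugacy classes.

Answer: 8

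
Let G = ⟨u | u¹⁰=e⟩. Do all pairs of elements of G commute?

G has a single generator, so G is cyclic and hence abelian.

Answer: Yes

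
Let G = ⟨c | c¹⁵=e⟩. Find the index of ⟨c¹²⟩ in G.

First find ord(c¹²) by computing successive powers:
  (c¹²)¹ = c¹², (c¹²)² = c⁹, (c¹²)³ = c⁶, (c¹²)⁴ = c³, (c¹²)⁵ = e.
So |⟨c¹²⟩| = ord(c¹²) = 5. With |G| = 15, by Lagrange [G : ⟨c¹²⟩] = 15/5 = 3.

Answer: 3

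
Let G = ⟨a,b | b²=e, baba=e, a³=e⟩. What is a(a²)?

Compute a · (a²) by multiplying left to right and reducing via the relations at each step:
  a · a² = e

Answer: e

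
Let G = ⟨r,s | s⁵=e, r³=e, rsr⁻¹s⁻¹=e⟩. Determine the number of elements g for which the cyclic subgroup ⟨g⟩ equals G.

G is cyclic of order 15. An element generates G iff its order is 15, and a cyclic group of order 15 has exactly φ(15) = 8 such elements.

Answer: 8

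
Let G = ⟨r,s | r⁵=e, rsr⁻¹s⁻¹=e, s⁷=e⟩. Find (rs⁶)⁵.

Compute successive powers of (rs⁶), reducing at each step:
  (rs⁶)²: (rs⁶) · r = r²s⁶;   (r²s⁶) · s⁶ = r²s⁵
  (rs⁶)³: (r²s⁵) · r = r³s⁵;   (r³s⁵) · s⁶ = r³s⁴
  (rs⁶)⁴: (r³s⁴) · r = r⁴s⁴;   (r⁴s⁴) · s⁶ = r⁴s³
  (rs⁶)⁵: (r⁴s³) · r = s³;   (s³) · s⁶ = s²

Answer: s²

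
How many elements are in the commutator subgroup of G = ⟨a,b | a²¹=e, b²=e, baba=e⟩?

G' = [G, G] is generated by all commutators. The generator-pair commutators are: [a, b] = a².
The subgroup they normally generate is {e, a, a², a³, a⁴, a⁵, a⁶, a⁷, a⁸, a⁹, a¹⁰, a¹¹, a¹², a¹³, a¹⁴, a¹⁵, a¹⁶, a¹⁷, a¹⁸, a¹⁹, a²⁰}, of order 21.
Check: |G/G'| = 42/21 = 2 is the order of the abelianisation.

Answer: 21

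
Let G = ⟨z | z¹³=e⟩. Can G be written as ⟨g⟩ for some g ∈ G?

|G| = 13. The element z has order 13 (its powers give 13 distinct elements), so ⟨z⟩ = G and G is cyclic.

Answer: Yes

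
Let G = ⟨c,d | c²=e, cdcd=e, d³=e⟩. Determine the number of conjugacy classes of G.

The conjugacy classes (representative and size) are:
  [e] (size 1), [cd²] (size 3), [d²] (size 2).
Class equation: 1 + 3 + 2 = 6 = |G|. So G has 3 conjugacy classes.

Answer: 3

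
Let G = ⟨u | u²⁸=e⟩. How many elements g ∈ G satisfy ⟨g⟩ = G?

G is cyclic of order 28. An element generates G iff its order is 28, and a cyclic group of order 28 has exactly φ(28) = 12 such elements.

Answer: 12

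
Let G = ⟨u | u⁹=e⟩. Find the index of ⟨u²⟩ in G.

First find ord(u²) by computing successive powers:
  (u²)¹ = u², (u²)² = u⁴, (u²)³ = u⁶, (u²)⁴ = u⁸, (u²)⁵ = u, (u²)⁶ = u³, (u²)⁷ = u⁵, (u²)⁸ = u⁷, (u²)⁹ = e.
So |⟨u²⟩| = ord(u²) = 9. With |G| = 9, by Lagrange [G : ⟨u²⟩] = 9/9 = 1.

Answer: 1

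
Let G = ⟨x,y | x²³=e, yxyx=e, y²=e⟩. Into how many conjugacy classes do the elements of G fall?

The conjugacy classes (representative and size) are:
  [e] (size 1), [x] (size 2), [x²¹] (size 2), [x²⁰] (size 2), [x⁴] (size 2), [x¹⁸] (size 2), [x⁶] (size 2), [x¹⁶] (size 2), [x⁸] (size 2), [x⁹] (size 2), [x¹⁰] (size 2), [x¹²] (size 2), [x¹⁸y] (size 23).
Class equation: 1 + 2 + 2 + 2 + 2 + 2 + 2 + 2 + 2 + 2 + 2 + 2 + 23 = 46 = |G|. So G has 13 conjugacy classes.

Answer: 13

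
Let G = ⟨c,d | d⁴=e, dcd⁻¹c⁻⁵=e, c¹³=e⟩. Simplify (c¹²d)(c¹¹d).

Compute (c¹²d) · (c¹¹d) by multiplying left to right and reducing via the relations at each step:
  (c¹²d) · c¹¹ = c²d
  (c²d) · d = c²d²

Answer: c²d²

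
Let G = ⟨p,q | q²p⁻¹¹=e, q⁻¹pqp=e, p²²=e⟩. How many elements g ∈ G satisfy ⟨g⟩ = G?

⟨g⟩ = G would require ord(g) = |G| = 44, but the maximum element order in G is 22 < 44. So G is not cyclic and no single element generates it: the count is 0.

Answer: 0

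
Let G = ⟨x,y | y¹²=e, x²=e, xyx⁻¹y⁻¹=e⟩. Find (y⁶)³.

Compute successive powers of (y⁶), reducing at each step:
  (y⁶)²: (y⁶) · y⁶ = e
  (y⁶)³: e · y⁶ = y⁶

Answer: y⁶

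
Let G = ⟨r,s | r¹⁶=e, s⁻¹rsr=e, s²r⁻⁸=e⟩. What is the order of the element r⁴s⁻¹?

Compute successive powers until reaching e:
  (r⁴s⁻¹)¹ = r⁴s⁻¹, (r⁴s⁻¹)² = r⁸, (r⁴s⁻¹)³ = r⁴s, (r⁴s⁻¹)⁴ = e.
The smallest positive k with (r⁴s⁻¹)ᵏ = e is 4.

Answer: 4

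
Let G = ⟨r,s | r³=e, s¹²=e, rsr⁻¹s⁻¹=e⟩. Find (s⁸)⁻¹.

The order of (s⁸) is 3 (smallest k with (s⁸)ᵏ = e), so (s⁸)⁻¹ = (s⁸)² = s⁴.
Check: (s⁸) · (s⁴) → (s⁸) · s⁴ = e, giving e as required.

Answer: s⁴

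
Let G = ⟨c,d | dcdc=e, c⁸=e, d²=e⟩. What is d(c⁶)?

Compute d · (c⁶) by multiplying left to right and reducing via the relations at each step:
  d · c⁶ = c²d

Answer: c²d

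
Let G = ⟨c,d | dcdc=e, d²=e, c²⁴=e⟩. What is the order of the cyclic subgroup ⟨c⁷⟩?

|⟨c⁷⟩| equals the order of c⁷. Compute successive powers until reaching e:
  (c⁷)¹ = c⁷, (c⁷)² = c¹⁴, (c⁷)³ = c²¹, (c⁷)⁴ = c⁴, (c⁷)⁵ = c¹¹, (c⁷)⁶ = c¹⁸, (c⁷)⁷ = c, (c⁷)⁸ = c⁸, (c⁷)⁹ = c¹⁵, (c⁷)¹⁰ = c²², (c⁷)¹¹ = c⁵, (c⁷)¹² = c¹², (c⁷)¹³ = c¹⁹, (c⁷)¹⁴ = c², (c⁷)¹⁵ = c⁹, (c⁷)¹⁶ = c¹⁶, (c⁷)¹⁷ = c²³, (c⁷)¹⁸ = c⁶, (c⁷)¹⁹ = c¹³, (c⁷)²⁰ = c²⁰, (c⁷)²¹ = c³, (c⁷)²² = c¹⁰, (c⁷)²³ = c¹⁷, (c⁷)²⁴ = e.
The smallest positive k with (c⁷)ᵏ = e is 24, so |⟨c⁷⟩| = 24.

Answer: 24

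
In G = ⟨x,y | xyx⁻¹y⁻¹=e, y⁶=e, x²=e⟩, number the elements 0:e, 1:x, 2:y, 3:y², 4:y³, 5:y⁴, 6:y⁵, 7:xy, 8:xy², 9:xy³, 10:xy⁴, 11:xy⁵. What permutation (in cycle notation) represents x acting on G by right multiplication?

(0 1)(2 7)(3 8)(4 9)(5 10)(6 11)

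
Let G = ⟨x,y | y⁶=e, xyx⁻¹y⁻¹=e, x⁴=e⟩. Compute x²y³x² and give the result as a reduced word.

Multiply left to right, reducing at each step:
  (x²) · y³ = x²y³
  (x²y³) · x² = y³

Answer: y³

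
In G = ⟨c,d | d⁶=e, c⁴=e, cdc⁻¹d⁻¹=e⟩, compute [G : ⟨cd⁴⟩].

First find ord(cd⁴) by computing successive powers:
  (cd⁴)¹ = cd⁴, (cd⁴)² = c²d², (cd⁴)³ = c³, (cd⁴)⁴ = d⁴, (cd⁴)⁵ = cd², (cd⁴)⁶ = c², (cd⁴)⁷ = c³d⁴, (cd⁴)⁸ = d², (cd⁴)⁹ = c, (cd⁴)¹⁰ = c²d⁴, (cd⁴)¹¹ = c³d², (cd⁴)¹² = e.
So |⟨cd⁴⟩| = ord(cd⁴) = 12. With |G| = 24, by Lagrange [G : ⟨cd⁴⟩] = 24/12 = 2.

Answer: 2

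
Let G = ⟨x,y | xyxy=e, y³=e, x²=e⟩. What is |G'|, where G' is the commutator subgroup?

G' = [G, G] is generated by all commutators. The generator-pair commutators are: [x, y] = y.
The subgroup they normally generate is {e, y, y²}, of order 3.
Check: |G/G'| = 6/3 = 2 is the order of the abelianisation.

Answer: 3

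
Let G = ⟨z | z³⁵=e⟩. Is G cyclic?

|G| = 35. The element z has order 35 (its powers give 35 distinct elements), so ⟨z⟩ = G and G is cyclic.

Answer: Yes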